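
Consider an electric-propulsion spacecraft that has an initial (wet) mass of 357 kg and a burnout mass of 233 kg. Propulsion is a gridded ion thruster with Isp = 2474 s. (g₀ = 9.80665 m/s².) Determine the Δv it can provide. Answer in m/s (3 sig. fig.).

Δv ≈ 10400 m/s

v_e = Isp · g₀ = 2474 × 9.80665 = 24261.7 m/s.
Rocket equation: Δv = v_e · ln(m₀/m_f) = 24261.7 × ln(1.532) = 24261.7 × 0.4267 ≈ 10352.4 m/s.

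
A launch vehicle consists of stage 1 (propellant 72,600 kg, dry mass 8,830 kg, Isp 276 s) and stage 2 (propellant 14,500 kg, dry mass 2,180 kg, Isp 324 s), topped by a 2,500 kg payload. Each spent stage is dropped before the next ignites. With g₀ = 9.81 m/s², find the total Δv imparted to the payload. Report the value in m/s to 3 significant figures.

Ignition mass of stage 1 = 72,600+8,830 + 14,500+2,180 + 2,500 = 100,610 kg.
Stage 1: m₀ = 100,610 kg, m_f = 100,610 − 72,600 = 28,010 kg; Δv = 276×9.81×ln(3.592) = 2707.6×1.2787 ≈ 3462 m/s.
Stage 2: m₀ = 19,180 kg, m_f = 19,180 − 14,500 = 4,680 kg; Δv = 324×9.81×ln(4.098) = 3178.4×1.4106 ≈ 4483 m/s.
Total Δv = 3462 + 4483 = 7945 m/s.

Δv ≈ 7950 m/s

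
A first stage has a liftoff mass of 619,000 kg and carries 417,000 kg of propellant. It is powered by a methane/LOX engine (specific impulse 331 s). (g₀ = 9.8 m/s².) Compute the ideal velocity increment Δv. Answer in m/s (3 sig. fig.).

Δv ≈ 3630 m/s

v_e = Isp · g₀ = 331 × 9.8 = 3243.8 m/s.
m_f = m₀ − m_prop = 619,000 − 417,000 = 202,000 kg.
Using Δv = v_e ln(m₀/m_f): Δv = v_e · ln(m₀/m_f) = 3243.8 × ln(3.064) = 3243.8 × 1.1198 ≈ 3632.5 m/s.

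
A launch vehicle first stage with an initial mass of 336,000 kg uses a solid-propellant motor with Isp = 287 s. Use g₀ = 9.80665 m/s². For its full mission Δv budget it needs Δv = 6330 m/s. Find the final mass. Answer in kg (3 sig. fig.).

final mass ≈ 35400 kg

v_e = Isp · g₀ = 287 × 9.80665 = 2814.5 m/s.
m₀/m_f = exp(Δv / v_e) = exp(6330 / 2814.5) = exp(2.2491) = 9.4788.
m_f = m₀ / 9.4788 = 336,000 / 9.4788 = 35,447.5 kg.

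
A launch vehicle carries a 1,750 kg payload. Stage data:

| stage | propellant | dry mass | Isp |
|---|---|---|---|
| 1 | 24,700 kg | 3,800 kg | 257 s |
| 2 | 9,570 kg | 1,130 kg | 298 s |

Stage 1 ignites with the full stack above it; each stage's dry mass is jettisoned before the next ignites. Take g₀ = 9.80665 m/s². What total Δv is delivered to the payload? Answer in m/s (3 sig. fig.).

Ignition mass of stage 1 = 24,700+3,800 + 9,570+1,130 + 1,750 = 40,950 kg.
Stage 1: m₀ = 40,950 kg, m_f = 40,950 − 24,700 = 16,250 kg; Δv = 257×9.80665×ln(2.52) = 2520.3×0.9243 ≈ 2329 m/s.
Stage 2: m₀ = 12,450 kg, m_f = 12,450 − 9,570 = 2,880 kg; Δv = 298×9.80665×ln(4.323) = 2922.4×1.4639 ≈ 4278 m/s.
Total Δv = 2329 + 4278 = 6607 m/s.

Δv ≈ 6610 m/s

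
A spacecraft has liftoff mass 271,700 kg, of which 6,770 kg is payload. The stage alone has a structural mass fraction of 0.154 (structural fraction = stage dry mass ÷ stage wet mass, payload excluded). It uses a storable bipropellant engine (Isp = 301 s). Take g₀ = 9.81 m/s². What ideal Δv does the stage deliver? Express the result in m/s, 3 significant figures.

Δv ≈ 5150 m/s

Stage wet mass = m₀ − payload = 271,700 − 6,770 = 264,930 kg.
Stage dry mass = ε × stage wet mass = 0.154 × 264,930 = 40,799.2 kg.
Burnout mass m_f = stage dry + payload = 40,799.2 + 6,770 = 47,569.2 kg.
v_e = Isp · g₀ = 301 × 9.81 = 2952.8 m/s.
Using Δv = v_e ln(m₀/m_f): Δv = v_e · ln(271,700/47,569.2) = 2952.8 × ln(5.712) = 2952.8 × 1.7425 ≈ 5145 m/s.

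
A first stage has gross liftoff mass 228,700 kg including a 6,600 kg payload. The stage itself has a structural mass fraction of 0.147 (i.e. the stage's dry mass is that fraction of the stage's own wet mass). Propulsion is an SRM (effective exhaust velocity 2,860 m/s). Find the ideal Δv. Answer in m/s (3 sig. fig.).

Stage wet mass = m₀ − payload = 228,700 − 6,600 = 222,100 kg.
Stage dry mass = ε × stage wet mass = 0.147 × 222,100 = 32,648.7 kg.
Burnout mass m_f = stage dry + payload = 32,648.7 + 6,600 = 39,248.7 kg.
Δv = v_e · ln(228,700/39,248.7) = 2860.0 × ln(5.827) = 2860.0 × 1.7625 ≈ 5041 m/s.

Δv ≈ 5040 m/s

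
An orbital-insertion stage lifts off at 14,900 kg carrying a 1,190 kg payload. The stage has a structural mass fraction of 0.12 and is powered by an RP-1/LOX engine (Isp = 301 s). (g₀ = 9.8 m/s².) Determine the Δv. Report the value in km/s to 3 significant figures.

Stage wet mass = m₀ − payload = 14,900 − 1,190 = 13,710 kg.
Stage dry mass = ε × stage wet mass = 0.12 × 13,710 = 1,645.2 kg.
Burnout mass m_f = stage dry + payload = 1,645.2 + 1,190 = 2,835.2 kg.
v_e = Isp · g₀ = 301 × 9.8 = 2949.8 m/s.
Δv = v_e · ln(14,900/2,835.2) = 2949.8 × ln(5.255) = 2949.8 × 1.6592 ≈ 4894 m/s.

Δv ≈ 4.89 km/s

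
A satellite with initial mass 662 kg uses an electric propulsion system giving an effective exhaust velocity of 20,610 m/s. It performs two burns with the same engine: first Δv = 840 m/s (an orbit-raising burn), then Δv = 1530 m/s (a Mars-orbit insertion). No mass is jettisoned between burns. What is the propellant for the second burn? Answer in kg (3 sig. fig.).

propellant for the second burn ≈ 45.5 kg

After the first burn: m = 662 × exp(−840/20610.0) = 662 × 0.96006 = 635.56 kg.
After the second burn: m = 635.56 × exp(−1530/20610.0) = 635.56 × 0.92845 = 590.086 kg.
Second-burn propellant = 635.56 − 590.086 = 45.474 kg.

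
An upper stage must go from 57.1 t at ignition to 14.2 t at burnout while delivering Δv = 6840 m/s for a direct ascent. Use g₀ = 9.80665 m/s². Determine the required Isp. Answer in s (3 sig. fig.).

Isp ≈ 501 s

ln(m₀/m_f) = ln(57100/14200) = ln(4.021) = 1.3916.
v_e = Δv / ln(m₀/m_f) = 6840 / 1.3916 = 4915.3 m/s.
Isp = v_e / g₀ = 4915.3 / 9.80665 = 501.2 s.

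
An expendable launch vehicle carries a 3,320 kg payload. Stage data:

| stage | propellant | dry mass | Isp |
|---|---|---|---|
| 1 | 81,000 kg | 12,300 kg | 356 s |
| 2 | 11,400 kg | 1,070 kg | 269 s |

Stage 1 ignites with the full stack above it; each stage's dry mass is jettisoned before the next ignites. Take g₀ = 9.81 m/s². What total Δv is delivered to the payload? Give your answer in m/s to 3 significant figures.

Ignition mass of stage 1 = 81,000+12,300 + 11,400+1,070 + 3,320 = 109,090 kg.
Stage 1: m₀ = 109,090 kg, m_f = 109,090 − 81,000 = 28,090 kg; Δv = 356×9.81×ln(3.884) = 3492.4×1.3568 ≈ 4738 m/s.
Stage 2: m₀ = 15,790 kg, m_f = 15,790 − 11,400 = 4,390 kg; Δv = 269×9.81×ln(3.597) = 2638.9×1.2800 ≈ 3378 m/s.
Total Δv = 4738 + 3378 = 8116 m/s.

Δv ≈ 8120 m/s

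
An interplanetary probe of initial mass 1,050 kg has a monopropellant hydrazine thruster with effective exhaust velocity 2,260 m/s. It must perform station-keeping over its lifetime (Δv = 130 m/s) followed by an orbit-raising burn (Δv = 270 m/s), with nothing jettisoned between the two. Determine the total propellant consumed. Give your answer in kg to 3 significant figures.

After the first burn: m = 1050 × exp(−130/2260.0) = 1050 × 0.94410 = 991.305 kg.
After the second burn: m = 991.305 × exp(−270/2260.0) = 991.305 × 0.88739 = 879.674 kg.
Total propellant = m₀ − m_final = 1050 − 879.674 = 170.326 kg.

total propellant consumed ≈ 170 kg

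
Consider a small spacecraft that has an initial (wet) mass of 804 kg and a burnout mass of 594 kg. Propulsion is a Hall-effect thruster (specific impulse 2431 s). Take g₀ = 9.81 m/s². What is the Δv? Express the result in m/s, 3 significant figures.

Δv ≈ 7220 m/s

v_e = Isp · g₀ = 2431 × 9.81 = 23848.1 m/s.
Using Δv = v_e ln(m₀/m_f): Δv = v_e · ln(m₀/m_f) = 23848.1 × ln(1.354) = 23848.1 × 0.3027 ≈ 7219.3 m/s.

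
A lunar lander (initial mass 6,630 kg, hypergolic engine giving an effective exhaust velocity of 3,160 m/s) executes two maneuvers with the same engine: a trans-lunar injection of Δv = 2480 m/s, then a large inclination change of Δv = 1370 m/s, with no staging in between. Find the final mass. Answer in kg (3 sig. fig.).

After the first burn: m = 6630 × exp(−2480/3160.0) = 6630 × 0.45621 = 3,024.67 kg.
After the second burn: m = 3,024.67 × exp(−1370/3160.0) = 3,024.67 × 0.64821 = 1,960.62 kg.

final mass ≈ 1960 kg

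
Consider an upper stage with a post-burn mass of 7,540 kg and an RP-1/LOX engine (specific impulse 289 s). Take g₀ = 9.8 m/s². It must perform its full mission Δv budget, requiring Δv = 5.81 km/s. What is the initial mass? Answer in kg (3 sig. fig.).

v_e = Isp · g₀ = 289 × 9.8 = 2832.2 m/s.
By the Tsiolkovsky rocket equation, m₀/m_f = exp(Δv / v_e) = exp(5810 / 2832.2) = exp(2.0514) = 7.7789.
m₀ = m_f × 7.7789 = 7,540 × 7.7789 = 58,652.9 kg.

initial mass ≈ 58700 kg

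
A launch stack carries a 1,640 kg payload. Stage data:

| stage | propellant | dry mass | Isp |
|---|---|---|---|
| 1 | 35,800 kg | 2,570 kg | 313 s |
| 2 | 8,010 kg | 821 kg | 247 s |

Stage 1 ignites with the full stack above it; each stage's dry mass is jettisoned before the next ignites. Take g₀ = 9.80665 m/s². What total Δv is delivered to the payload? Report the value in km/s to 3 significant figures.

Δv ≈ 7.56 km/s

Ignition mass of stage 1 = 35,800+2,570 + 8,010+821 + 1,640 = 48,841 kg.
Stage 1: m₀ = 48,841 kg, m_f = 48,841 − 35,800 = 13,041 kg; Δv = 313×9.80665×ln(3.745) = 3069.5×1.3205 ≈ 4053 m/s.
Stage 2: m₀ = 10,471 kg, m_f = 10,471 − 8,010 = 2,461 kg; Δv = 247×9.80665×ln(4.255) = 2422.2×1.4480 ≈ 3508 m/s.
Total Δv = 4053 + 3508 = 7561 m/s.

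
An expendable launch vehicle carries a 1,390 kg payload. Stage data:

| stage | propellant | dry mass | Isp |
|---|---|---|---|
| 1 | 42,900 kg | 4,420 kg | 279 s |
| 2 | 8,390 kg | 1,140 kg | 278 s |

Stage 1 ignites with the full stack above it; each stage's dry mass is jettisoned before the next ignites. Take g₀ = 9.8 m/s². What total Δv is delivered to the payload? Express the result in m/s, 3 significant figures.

Δv ≈ 7630 m/s

Ignition mass of stage 1 = 42,900+4,420 + 8,390+1,140 + 1,390 = 58,240 kg.
Stage 1: m₀ = 58,240 kg, m_f = 58,240 − 42,900 = 15,340 kg; Δv = 279×9.8×ln(3.797) = 2734.2×1.3341 ≈ 3648 m/s.
Stage 2: m₀ = 10,920 kg, m_f = 10,920 − 8,390 = 2,530 kg; Δv = 278×9.8×ln(4.316) = 2724.4×1.4624 ≈ 3984 m/s.
Total Δv = 3648 + 3984 = 7632 m/s.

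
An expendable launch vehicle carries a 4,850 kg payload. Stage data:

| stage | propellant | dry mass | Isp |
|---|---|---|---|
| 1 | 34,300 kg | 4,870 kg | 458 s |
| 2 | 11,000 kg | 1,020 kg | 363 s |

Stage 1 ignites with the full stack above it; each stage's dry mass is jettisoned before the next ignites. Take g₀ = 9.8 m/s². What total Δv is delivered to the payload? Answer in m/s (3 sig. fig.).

Δv ≈ 8010 m/s

Ignition mass of stage 1 = 34,300+4,870 + 11,000+1,020 + 4,850 = 56,040 kg.
Stage 1: m₀ = 56,040 kg, m_f = 56,040 − 34,300 = 21,740 kg; Δv = 458×9.8×ln(2.578) = 4488.4×0.9469 ≈ 4250 m/s.
Stage 2: m₀ = 16,870 kg, m_f = 16,870 − 11,000 = 5,870 kg; Δv = 363×9.8×ln(2.874) = 3557.4×1.0557 ≈ 3755 m/s.
Total Δv = 4250 + 3755 = 8005 m/s.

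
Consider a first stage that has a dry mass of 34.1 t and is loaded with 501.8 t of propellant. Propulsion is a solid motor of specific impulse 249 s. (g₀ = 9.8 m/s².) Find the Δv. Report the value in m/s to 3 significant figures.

Δv ≈ 6720 m/s

v_e = Isp · g₀ = 249 × 9.8 = 2440.2 m/s.
m₀ = m_dry + m_prop = 34.1 + 501.8 = 535.9 t.
Δv = v_e · ln(m₀/m_f) = 2440.2 × ln(15.72) = 2440.2 × 2.7547 ≈ 6721.9 m/s.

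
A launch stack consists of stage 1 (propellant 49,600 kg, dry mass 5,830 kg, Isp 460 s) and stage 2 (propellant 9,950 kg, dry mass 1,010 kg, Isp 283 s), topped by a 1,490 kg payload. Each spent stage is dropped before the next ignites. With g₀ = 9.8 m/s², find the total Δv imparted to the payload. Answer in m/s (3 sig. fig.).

Ignition mass of stage 1 = 49,600+5,830 + 9,950+1,010 + 1,490 = 67,880 kg.
Stage 1: m₀ = 67,880 kg, m_f = 67,880 − 49,600 = 18,280 kg; Δv = 460×9.8×ln(3.713) = 4508.0×1.3119 ≈ 5914 m/s.
Stage 2: m₀ = 12,450 kg, m_f = 12,450 − 9,950 = 2,500 kg; Δv = 283×9.8×ln(4.98) = 2773.4×1.6054 ≈ 4452 m/s.
Total Δv = 5914 + 4452 = 10366 m/s.

Δv ≈ 10400 m/s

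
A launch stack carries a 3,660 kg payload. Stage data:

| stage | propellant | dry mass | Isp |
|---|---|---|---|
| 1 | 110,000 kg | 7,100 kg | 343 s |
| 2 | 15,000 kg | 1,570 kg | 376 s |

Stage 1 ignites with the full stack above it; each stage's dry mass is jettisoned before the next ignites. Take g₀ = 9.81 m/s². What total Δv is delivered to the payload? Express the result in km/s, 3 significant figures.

Δv ≈ 10.4 km/s

Ignition mass of stage 1 = 110,000+7,100 + 15,000+1,570 + 3,660 = 137,330 kg.
Stage 1: m₀ = 137,330 kg, m_f = 137,330 − 110,000 = 27,330 kg; Δv = 343×9.81×ln(5.025) = 3364.8×1.6144 ≈ 5432 m/s.
Stage 2: m₀ = 20,230 kg, m_f = 20,230 − 15,000 = 5,230 kg; Δv = 376×9.81×ln(3.868) = 3688.6×1.3528 ≈ 4990 m/s.
Total Δv = 5432 + 4990 = 10422 m/s.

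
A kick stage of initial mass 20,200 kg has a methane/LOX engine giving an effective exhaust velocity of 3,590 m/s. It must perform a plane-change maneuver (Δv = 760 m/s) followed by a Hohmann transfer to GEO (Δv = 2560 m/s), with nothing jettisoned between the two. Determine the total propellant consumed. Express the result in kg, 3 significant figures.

After the first burn: m = 20200 × exp(−760/3590.0) = 20200 × 0.80921 = 16,346 kg.
After the second burn: m = 16,346 × exp(−2560/3590.0) = 16,346 × 0.49013 = 8,011.66 kg.
Total propellant = m₀ − m_final = 20200 − 8,011.66 = 12,188.34 kg.

total propellant consumed ≈ 12200 kg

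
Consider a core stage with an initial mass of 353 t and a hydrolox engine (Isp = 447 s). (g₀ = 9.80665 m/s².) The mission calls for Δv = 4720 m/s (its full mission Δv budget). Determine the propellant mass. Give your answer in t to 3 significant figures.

v_e = Isp · g₀ = 447 × 9.80665 = 4383.6 m/s.
From the ideal rocket equation, m₀/m_f = exp(Δv / v_e) = exp(4720 / 4383.6) = exp(1.0767) = 2.9351.
m_f = 353 / 2.9351 = 120.268 t, so propellant = m₀ − m_f = 353 − 120.268 = 232.732 t.

propellant mass ≈ 233 t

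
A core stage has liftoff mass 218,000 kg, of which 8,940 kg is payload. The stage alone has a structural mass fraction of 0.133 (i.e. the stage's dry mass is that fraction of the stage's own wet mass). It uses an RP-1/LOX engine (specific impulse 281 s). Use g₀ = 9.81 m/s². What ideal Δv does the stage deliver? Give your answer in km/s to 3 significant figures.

Δv ≈ 4.91 km/s

Stage wet mass = m₀ − payload = 218,000 − 8,940 = 209,060 kg.
Stage dry mass = ε × stage wet mass = 0.133 × 209,060 = 27,805 kg.
Burnout mass m_f = stage dry + payload = 27,805 + 8,940 = 36,745 kg.
v_e = Isp · g₀ = 281 × 9.81 = 2756.6 m/s.
Rocket equation: Δv = v_e · ln(218,000/36,745) = 2756.6 × ln(5.933) = 2756.6 × 1.7805 ≈ 4908 m/s.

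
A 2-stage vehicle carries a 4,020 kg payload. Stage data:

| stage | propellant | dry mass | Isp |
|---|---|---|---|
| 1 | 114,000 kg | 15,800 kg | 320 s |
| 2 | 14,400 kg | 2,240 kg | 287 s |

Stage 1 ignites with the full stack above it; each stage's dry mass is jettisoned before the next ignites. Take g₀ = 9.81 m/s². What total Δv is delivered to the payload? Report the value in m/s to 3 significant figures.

Ignition mass of stage 1 = 114,000+15,800 + 14,400+2,240 + 4,020 = 150,460 kg.
Stage 1: m₀ = 150,460 kg, m_f = 150,460 − 114,000 = 36,460 kg; Δv = 320×9.81×ln(4.127) = 3139.2×1.4175 ≈ 4450 m/s.
Stage 2: m₀ = 20,660 kg, m_f = 20,660 − 14,400 = 6,260 kg; Δv = 287×9.81×ln(3.3) = 2815.5×1.1940 ≈ 3362 m/s.
Total Δv = 4450 + 3362 = 7812 m/s.

Δv ≈ 7810 m/s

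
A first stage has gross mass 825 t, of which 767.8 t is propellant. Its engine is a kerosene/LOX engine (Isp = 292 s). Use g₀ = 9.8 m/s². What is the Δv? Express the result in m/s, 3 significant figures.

v_e = Isp · g₀ = 292 × 9.8 = 2861.6 m/s.
m_f = m₀ − m_prop = 825 − 767.8 = 57.2 t.
By the Tsiolkovsky rocket equation, Δv = v_e · ln(m₀/m_f) = 2861.6 × ln(14.42) = 2861.6 × 2.6688 ≈ 7637.1 m/s.

Δv ≈ 7640 m/s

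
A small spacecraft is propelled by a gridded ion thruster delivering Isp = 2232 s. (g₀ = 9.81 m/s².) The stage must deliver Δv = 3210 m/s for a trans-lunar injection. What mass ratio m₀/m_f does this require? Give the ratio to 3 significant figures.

mass ratio ≈ 1.16

v_e = Isp · g₀ = 2232 × 9.81 = 21895.9 m/s.
By the Tsiolkovsky rocket equation, m₀/m_f = exp(Δv / v_e) = exp(3210 / 21895.9) = exp(0.1466) = 1.1579.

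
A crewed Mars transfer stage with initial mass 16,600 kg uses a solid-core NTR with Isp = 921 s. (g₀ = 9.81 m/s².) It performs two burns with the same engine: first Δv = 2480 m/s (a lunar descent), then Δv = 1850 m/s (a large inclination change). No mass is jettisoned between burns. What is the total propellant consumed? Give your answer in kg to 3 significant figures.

total propellant consumed ≈ 6320 kg

v_e = Isp · g₀ = 921 × 9.81 = 9035.0 m/s.
After the first burn: m = 16600 × exp(−2480/9035.0) = 16600 × 0.75996 = 12,615.3 kg.
After the second burn: m = 12,615.3 × exp(−1850/9035.0) = 12,615.3 × 0.81484 = 10,279.5 kg.
Total propellant = m₀ − m_final = 16600 − 10,279.5 = 6,320.5 kg.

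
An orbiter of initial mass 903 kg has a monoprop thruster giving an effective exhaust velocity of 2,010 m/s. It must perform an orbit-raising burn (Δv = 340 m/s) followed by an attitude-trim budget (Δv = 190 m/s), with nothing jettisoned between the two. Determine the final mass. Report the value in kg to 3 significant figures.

After the first burn: m = 903 × exp(−340/2010.0) = 903 × 0.84438 = 762.475 kg.
After the second burn: m = 762.475 × exp(−190/2010.0) = 762.475 × 0.90980 = 693.7 kg.

final mass ≈ 694 kg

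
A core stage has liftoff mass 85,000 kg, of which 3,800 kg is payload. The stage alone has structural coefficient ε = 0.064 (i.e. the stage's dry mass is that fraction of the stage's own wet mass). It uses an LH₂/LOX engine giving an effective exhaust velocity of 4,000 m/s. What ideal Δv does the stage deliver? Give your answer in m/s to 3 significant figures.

Δv ≈ 8980 m/s

Stage wet mass = m₀ − payload = 85,000 − 3,800 = 81,200 kg.
Stage dry mass = ε × stage wet mass = 0.064 × 81,200 = 5,196.8 kg.
Burnout mass m_f = stage dry + payload = 5,196.8 + 3,800 = 8,996.8 kg.
From the ideal rocket equation, Δv = v_e · ln(85,000/8,996.8) = 4000.0 × ln(9.448) = 4000.0 × 2.2458 ≈ 8983 m/s.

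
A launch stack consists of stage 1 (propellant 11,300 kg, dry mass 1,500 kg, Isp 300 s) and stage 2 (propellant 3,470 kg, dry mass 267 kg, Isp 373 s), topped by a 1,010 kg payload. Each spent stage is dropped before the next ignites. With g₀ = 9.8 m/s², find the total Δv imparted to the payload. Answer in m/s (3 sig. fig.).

Ignition mass of stage 1 = 11,300+1,500 + 3,470+267 + 1,010 = 17,547 kg.
Stage 1: m₀ = 17,547 kg, m_f = 17,547 − 11,300 = 6,247 kg; Δv = 300×9.8×ln(2.809) = 2940.0×1.0328 ≈ 3036 m/s.
Stage 2: m₀ = 4,747 kg, m_f = 4,747 − 3,470 = 1,277 kg; Δv = 373×9.8×ln(3.717) = 3655.4×1.3130 ≈ 4800 m/s.
Total Δv = 3036 + 4800 = 7836 m/s.

Δv ≈ 7840 m/s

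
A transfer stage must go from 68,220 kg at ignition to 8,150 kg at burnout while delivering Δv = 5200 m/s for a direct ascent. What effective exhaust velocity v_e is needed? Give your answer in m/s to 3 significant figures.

v_e ≈ 2450 m/s

ln(m₀/m_f) = ln(68220/8150) = ln(8.371) = 2.1247.
v_e = Δv / ln(m₀/m_f) = 5200 / 2.1247 = 2447.4 m/s.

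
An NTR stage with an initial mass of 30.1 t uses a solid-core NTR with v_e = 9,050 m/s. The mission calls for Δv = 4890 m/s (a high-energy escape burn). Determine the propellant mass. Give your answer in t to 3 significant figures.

propellant mass ≈ 12.6 t

m₀/m_f = exp(Δv / v_e) = exp(4890 / 9050.0) = exp(0.5403) = 1.7166.
m_f = 30.1 / 1.7166 = 17.5347 t, so propellant = m₀ − m_f = 30.1 − 17.5347 = 12.5653 t.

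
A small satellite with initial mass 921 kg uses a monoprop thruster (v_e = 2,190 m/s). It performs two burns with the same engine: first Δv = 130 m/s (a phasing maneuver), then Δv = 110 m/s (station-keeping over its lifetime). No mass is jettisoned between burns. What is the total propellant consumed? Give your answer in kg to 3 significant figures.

total propellant consumed ≈ 95.6 kg

After the first burn: m = 921 × exp(−130/2190.0) = 921 × 0.94237 = 867.923 kg.
After the second burn: m = 867.923 × exp(−110/2190.0) = 867.923 × 0.95101 = 825.403 kg.
Total propellant = m₀ − m_final = 921 − 825.403 = 95.597 kg.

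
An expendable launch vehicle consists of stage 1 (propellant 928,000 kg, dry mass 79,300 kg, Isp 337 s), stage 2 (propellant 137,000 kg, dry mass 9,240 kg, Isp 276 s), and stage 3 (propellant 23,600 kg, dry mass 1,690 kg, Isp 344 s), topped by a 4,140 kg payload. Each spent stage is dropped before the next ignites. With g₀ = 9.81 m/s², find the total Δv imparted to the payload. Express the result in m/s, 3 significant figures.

Ignition mass of stage 1 = 928,000+79,300 + 137,000+9,240 + 23,600+1,690 + 4,140 = 1,182,970 kg.
Stage 1: m₀ = 1,182,970 kg, m_f = 1,182,970 − 928,000 = 254,970 kg; Δv = 337×9.81×ln(4.64) = 3306.0×1.5346 ≈ 5073 m/s.
Stage 2: m₀ = 175,670 kg, m_f = 175,670 − 137,000 = 38,670 kg; Δv = 276×9.81×ln(4.543) = 2707.6×1.5135 ≈ 4098 m/s.
Stage 3: m₀ = 29,430 kg, m_f = 29,430 − 23,600 = 5,830 kg; Δv = 344×9.81×ln(5.048) = 3374.6×1.6190 ≈ 5464 m/s.
Total Δv = 5073 + 4098 + 5464 = 14635 m/s.

Δv ≈ 14600 m/s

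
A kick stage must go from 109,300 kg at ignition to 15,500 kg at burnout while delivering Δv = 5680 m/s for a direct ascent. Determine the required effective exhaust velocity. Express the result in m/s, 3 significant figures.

ln(m₀/m_f) = ln(109300/15500) = ln(7.052) = 1.9533.
From the ideal rocket equation, v_e = Δv / ln(m₀/m_f) = 5680 / 1.9533 = 2908.0 m/s.

v_e ≈ 2910 m/s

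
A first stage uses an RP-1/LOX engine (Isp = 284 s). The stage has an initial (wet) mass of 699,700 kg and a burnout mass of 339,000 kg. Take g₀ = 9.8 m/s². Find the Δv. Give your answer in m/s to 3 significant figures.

Δv ≈ 2020 m/s

v_e = Isp · g₀ = 284 × 9.8 = 2783.2 m/s.
By the Tsiolkovsky rocket equation, Δv = v_e · ln(m₀/m_f) = 2783.2 × ln(2.064) = 2783.2 × 0.7247 ≈ 2016.9 m/s.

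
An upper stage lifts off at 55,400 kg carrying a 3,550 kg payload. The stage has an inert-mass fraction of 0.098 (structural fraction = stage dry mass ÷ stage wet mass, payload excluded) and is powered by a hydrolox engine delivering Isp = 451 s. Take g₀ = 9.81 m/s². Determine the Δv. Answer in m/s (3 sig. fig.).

Δv ≈ 8230 m/s

Stage wet mass = m₀ − payload = 55,400 − 3,550 = 51,850 kg.
Stage dry mass = ε × stage wet mass = 0.098 × 51,850 = 5,081.3 kg.
Burnout mass m_f = stage dry + payload = 5,081.3 + 3,550 = 8,631.3 kg.
v_e = Isp · g₀ = 451 × 9.81 = 4424.3 m/s.
By the Tsiolkovsky rocket equation, Δv = v_e · ln(55,400/8,631.3) = 4424.3 × ln(6.419) = 4424.3 × 1.8592 ≈ 8226 m/s.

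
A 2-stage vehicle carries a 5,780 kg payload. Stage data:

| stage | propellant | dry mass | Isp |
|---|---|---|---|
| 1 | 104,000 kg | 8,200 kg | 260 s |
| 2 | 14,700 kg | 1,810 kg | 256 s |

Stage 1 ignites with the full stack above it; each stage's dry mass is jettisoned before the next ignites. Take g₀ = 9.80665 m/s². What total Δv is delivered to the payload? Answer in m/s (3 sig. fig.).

Ignition mass of stage 1 = 104,000+8,200 + 14,700+1,810 + 5,780 = 134,490 kg.
Stage 1: m₀ = 134,490 kg, m_f = 134,490 − 104,000 = 30,490 kg; Δv = 260×9.80665×ln(4.411) = 2549.7×1.4841 ≈ 3784 m/s.
Stage 2: m₀ = 22,290 kg, m_f = 22,290 − 14,700 = 7,590 kg; Δv = 256×9.80665×ln(2.937) = 2510.5×1.0773 ≈ 2705 m/s.
Total Δv = 3784 + 2705 = 6489 m/s.

Δv ≈ 6490 m/s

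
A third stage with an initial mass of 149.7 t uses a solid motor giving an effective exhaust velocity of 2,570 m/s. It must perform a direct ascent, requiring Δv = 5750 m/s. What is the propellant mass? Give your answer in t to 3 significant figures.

m₀/m_f = exp(Δv / v_e) = exp(5750 / 2570.0) = exp(2.2374) = 9.3685.
m_f = 149.7 / 9.3685 = 15.9791 t, so propellant = m₀ − m_f = 149.7 − 15.9791 = 133.7209 t.

propellant mass ≈ 134 t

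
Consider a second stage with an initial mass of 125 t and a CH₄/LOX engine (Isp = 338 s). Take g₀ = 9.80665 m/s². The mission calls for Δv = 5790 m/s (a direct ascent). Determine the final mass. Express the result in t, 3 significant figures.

v_e = Isp · g₀ = 338 × 9.80665 = 3314.6 m/s.
By the Tsiolkovsky rocket equation, m₀/m_f = exp(Δv / v_e) = exp(5790 / 3314.6) = exp(1.7468) = 5.7362.
m_f = m₀ / 5.7362 = 125 / 5.7362 = 21.7914 t.

final mass ≈ 21.8 t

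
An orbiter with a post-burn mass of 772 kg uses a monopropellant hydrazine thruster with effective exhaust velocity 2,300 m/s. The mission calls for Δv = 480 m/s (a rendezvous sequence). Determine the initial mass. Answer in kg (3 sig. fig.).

By the Tsiolkovsky rocket equation, m₀/m_f = exp(Δv / v_e) = exp(480 / 2300.0) = exp(0.2087) = 1.2321.
m₀ = m_f × 1.2321 = 772 × 1.2321 = 951.181 kg.

initial mass ≈ 951 kg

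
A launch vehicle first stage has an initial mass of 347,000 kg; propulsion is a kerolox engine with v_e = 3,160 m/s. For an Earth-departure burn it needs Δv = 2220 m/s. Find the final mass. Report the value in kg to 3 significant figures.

final mass ≈ 172000 kg

Rocket equation: m₀/m_f = exp(Δv / v_e) = exp(2220 / 3160.0) = exp(0.7025) = 2.0189.
m_f = m₀ / 2.0189 = 347,000 / 2.0189 = 171,876 kg.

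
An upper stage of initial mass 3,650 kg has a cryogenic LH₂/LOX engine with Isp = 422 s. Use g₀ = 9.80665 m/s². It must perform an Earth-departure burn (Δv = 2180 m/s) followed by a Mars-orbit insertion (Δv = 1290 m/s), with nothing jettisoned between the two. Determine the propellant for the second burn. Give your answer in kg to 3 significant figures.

v_e = Isp · g₀ = 422 × 9.80665 = 4138.4 m/s.
After the first burn: m = 3650 × exp(−2180/4138.4) = 3650 × 0.59051 = 2,155.36 kg.
After the second burn: m = 2,155.36 × exp(−1290/4138.4) = 2,155.36 × 0.73219 = 1,578.13 kg.
Second-burn propellant = 2,155.36 − 1,578.13 = 577.23 kg.

propellant for the second burn ≈ 577 kg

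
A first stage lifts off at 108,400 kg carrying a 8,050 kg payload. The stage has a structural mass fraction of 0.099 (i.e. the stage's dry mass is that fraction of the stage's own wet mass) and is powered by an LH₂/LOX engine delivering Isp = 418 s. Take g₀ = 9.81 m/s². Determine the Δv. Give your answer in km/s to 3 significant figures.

Δv ≈ 7.37 km/s

Stage wet mass = m₀ − payload = 108,400 − 8,050 = 100,350 kg.
Stage dry mass = ε × stage wet mass = 0.099 × 100,350 = 9,934.65 kg.
Burnout mass m_f = stage dry + payload = 9,934.65 + 8,050 = 17,984.65 kg.
v_e = Isp · g₀ = 418 × 9.81 = 4100.6 m/s.
Δv = v_e · ln(108,400/17,984.65) = 4100.6 × ln(6.027) = 4100.6 × 1.7963 ≈ 7366 m/s.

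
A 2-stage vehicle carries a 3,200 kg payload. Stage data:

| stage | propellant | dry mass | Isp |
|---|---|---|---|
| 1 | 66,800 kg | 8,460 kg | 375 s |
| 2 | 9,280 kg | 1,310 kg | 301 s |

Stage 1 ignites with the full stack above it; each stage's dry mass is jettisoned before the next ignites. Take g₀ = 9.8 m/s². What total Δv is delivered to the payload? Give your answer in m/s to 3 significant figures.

Δv ≈ 8390 m/s

Ignition mass of stage 1 = 66,800+8,460 + 9,280+1,310 + 3,200 = 89,050 kg.
Stage 1: m₀ = 89,050 kg, m_f = 89,050 − 66,800 = 22,250 kg; Δv = 375×9.8×ln(4.002) = 3675.0×1.3869 ≈ 5097 m/s.
Stage 2: m₀ = 13,790 kg, m_f = 13,790 − 9,280 = 4,510 kg; Δv = 301×9.8×ln(3.058) = 2949.8×1.1176 ≈ 3297 m/s.
Total Δv = 5097 + 3297 = 8394 m/s.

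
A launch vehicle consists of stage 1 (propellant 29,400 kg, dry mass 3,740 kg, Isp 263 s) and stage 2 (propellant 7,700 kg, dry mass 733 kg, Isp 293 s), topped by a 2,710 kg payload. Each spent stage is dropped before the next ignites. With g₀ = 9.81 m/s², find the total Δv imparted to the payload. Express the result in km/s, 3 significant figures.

Ignition mass of stage 1 = 29,400+3,740 + 7,700+733 + 2,710 = 44,283 kg.
Stage 1: m₀ = 44,283 kg, m_f = 44,283 − 29,400 = 14,883 kg; Δv = 263×9.81×ln(2.975) = 2580.0×1.0904 ≈ 2813 m/s.
Stage 2: m₀ = 11,143 kg, m_f = 11,143 − 7,700 = 3,443 kg; Δv = 293×9.81×ln(3.236) = 2874.3×1.1745 ≈ 3376 m/s.
Total Δv = 2813 + 3376 = 6189 m/s.

Δv ≈ 6.19 km/s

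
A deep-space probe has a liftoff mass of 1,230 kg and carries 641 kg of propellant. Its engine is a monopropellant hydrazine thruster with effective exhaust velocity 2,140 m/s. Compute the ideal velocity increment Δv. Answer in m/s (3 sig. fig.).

Δv ≈ 1580 m/s

m_f = m₀ − m_prop = 1,230 − 641 = 589 kg.
Δv = v_e · ln(m₀/m_f) = 2140.0 × ln(2.088) = 2140.0 × 0.7363 ≈ 1575.8 m/s.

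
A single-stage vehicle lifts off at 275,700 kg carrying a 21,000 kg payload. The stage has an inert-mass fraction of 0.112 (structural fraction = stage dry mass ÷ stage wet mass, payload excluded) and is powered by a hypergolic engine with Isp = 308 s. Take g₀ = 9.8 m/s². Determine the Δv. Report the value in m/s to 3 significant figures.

Δv ≈ 5180 m/s

Stage wet mass = m₀ − payload = 275,700 − 21,000 = 254,700 kg.
Stage dry mass = ε × stage wet mass = 0.112 × 254,700 = 28,526.4 kg.
Burnout mass m_f = stage dry + payload = 28,526.4 + 21,000 = 49,526.4 kg.
v_e = Isp · g₀ = 308 × 9.8 = 3018.4 m/s.
From the ideal rocket equation, Δv = v_e · ln(275,700/49,526.4) = 3018.4 × ln(5.567) = 3018.4 × 1.7168 ≈ 5182 m/s.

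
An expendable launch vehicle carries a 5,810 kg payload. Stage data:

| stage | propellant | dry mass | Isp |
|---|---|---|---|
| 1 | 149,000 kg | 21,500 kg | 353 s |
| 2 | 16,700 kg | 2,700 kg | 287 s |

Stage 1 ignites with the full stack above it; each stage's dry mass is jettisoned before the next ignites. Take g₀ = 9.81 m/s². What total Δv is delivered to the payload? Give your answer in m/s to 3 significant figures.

Ignition mass of stage 1 = 149,000+21,500 + 16,700+2,700 + 5,810 = 195,710 kg.
Stage 1: m₀ = 195,710 kg, m_f = 195,710 − 149,000 = 46,710 kg; Δv = 353×9.81×ln(4.19) = 3462.9×1.4327 ≈ 4961 m/s.
Stage 2: m₀ = 25,210 kg, m_f = 25,210 − 16,700 = 8,510 kg; Δv = 287×9.81×ln(2.962) = 2815.5×1.0860 ≈ 3058 m/s.
Total Δv = 4961 + 3058 = 8019 m/s.

Δv ≈ 8020 m/s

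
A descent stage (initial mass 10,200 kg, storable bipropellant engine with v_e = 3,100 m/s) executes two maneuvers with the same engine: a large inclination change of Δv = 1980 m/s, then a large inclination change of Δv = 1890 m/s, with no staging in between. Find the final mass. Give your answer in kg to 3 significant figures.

After the first burn: m = 10200 × exp(−1980/3100.0) = 10200 × 0.52797 = 5,385.29 kg.
After the second burn: m = 5,385.29 × exp(−1890/3100.0) = 5,385.29 × 0.54353 = 2,927.07 kg.

final mass ≈ 2930 kg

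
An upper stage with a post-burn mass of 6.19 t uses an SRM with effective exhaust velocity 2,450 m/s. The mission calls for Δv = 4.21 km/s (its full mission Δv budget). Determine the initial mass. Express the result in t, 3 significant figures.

From the ideal rocket equation, m₀/m_f = exp(Δv / v_e) = exp(4210 / 2450.0) = exp(1.7184) = 5.5754.
m₀ = m_f × 5.5754 = 6.19 × 5.5754 = 34.5117 t.

initial mass ≈ 34.5 t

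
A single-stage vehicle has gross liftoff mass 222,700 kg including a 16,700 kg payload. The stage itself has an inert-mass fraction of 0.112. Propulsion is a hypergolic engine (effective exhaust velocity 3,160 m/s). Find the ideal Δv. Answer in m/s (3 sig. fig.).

Stage wet mass = m₀ − payload = 222,700 − 16,700 = 206,000 kg.
Stage dry mass = ε × stage wet mass = 0.112 × 206,000 = 23,072 kg.
Burnout mass m_f = stage dry + payload = 23,072 + 16,700 = 39,772 kg.
Δv = v_e · ln(222,700/39,772) = 3160.0 × ln(5.599) = 3160.0 × 1.7227 ≈ 5444 m/s.

Δv ≈ 5440 m/s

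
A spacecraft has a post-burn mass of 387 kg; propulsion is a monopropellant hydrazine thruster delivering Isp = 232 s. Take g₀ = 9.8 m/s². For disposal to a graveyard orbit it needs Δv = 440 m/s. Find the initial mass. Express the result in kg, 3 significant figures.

initial mass ≈ 470 kg

v_e = Isp · g₀ = 232 × 9.8 = 2273.6 m/s.
m₀/m_f = exp(Δv / v_e) = exp(440 / 2273.6) = exp(0.1935) = 1.2135.
m₀ = m_f × 1.2135 = 387 × 1.2135 = 469.625 kg.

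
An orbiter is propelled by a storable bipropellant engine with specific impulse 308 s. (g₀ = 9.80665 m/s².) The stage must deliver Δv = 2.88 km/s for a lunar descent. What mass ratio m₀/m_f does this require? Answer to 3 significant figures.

v_e = Isp · g₀ = 308 × 9.80665 = 3020.4 m/s.
m₀/m_f = exp(Δv / v_e) = exp(2880 / 3020.4) = exp(0.9535) = 2.5948.

mass ratio ≈ 2.59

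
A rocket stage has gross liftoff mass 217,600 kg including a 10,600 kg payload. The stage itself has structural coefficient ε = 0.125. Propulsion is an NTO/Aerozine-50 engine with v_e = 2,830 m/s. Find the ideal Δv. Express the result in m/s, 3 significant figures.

Stage wet mass = m₀ − payload = 217,600 − 10,600 = 207,000 kg.
Stage dry mass = ε × stage wet mass = 0.125 × 207,000 = 25,875 kg.
Burnout mass m_f = stage dry + payload = 25,875 + 10,600 = 36,475 kg.
Rocket equation: Δv = v_e · ln(217,600/36,475) = 2830.0 × ln(5.966) = 2830.0 × 1.7860 ≈ 5054 m/s.

Δv ≈ 5050 m/s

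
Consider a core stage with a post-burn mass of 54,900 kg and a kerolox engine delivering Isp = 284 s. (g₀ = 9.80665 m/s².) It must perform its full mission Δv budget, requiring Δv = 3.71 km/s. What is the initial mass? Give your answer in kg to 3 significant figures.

v_e = Isp · g₀ = 284 × 9.80665 = 2785.1 m/s.
m₀/m_f = exp(Δv / v_e) = exp(3710 / 2785.1) = exp(1.3321) = 3.7890.
m₀ = m_f × 3.7890 = 54,900 × 3.7890 = 208,016 kg.

initial mass ≈ 208000 kg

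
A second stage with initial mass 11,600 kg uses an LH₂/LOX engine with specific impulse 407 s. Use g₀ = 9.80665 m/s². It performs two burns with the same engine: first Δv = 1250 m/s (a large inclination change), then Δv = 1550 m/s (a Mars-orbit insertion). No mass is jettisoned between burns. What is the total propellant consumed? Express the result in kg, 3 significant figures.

v_e = Isp · g₀ = 407 × 9.80665 = 3991.3 m/s.
After the first burn: m = 11600 × exp(−1250/3991.3) = 11600 × 0.73112 = 8,480.99 kg.
After the second burn: m = 8,480.99 × exp(−1550/3991.3) = 8,480.99 × 0.67818 = 5,751.64 kg.
Total propellant = m₀ − m_final = 11600 − 5,751.64 = 5,848.36 kg.

total propellant consumed ≈ 5850 kg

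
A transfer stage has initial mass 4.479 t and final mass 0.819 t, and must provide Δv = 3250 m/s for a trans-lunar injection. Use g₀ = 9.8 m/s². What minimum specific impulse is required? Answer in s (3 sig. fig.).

Isp ≈ 195 s

ln(m₀/m_f) = ln(4479/819) = ln(5.469) = 1.6991.
Rocket equation: v_e = Δv / ln(m₀/m_f) = 3250 / 1.6991 = 1912.8 m/s.
Isp = v_e / g₀ = 1912.8 / 9.8 = 195.2 s.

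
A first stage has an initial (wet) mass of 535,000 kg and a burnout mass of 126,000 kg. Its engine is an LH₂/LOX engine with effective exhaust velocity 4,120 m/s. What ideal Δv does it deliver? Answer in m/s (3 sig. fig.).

Using Δv = v_e ln(m₀/m_f): Δv = v_e · ln(m₀/m_f) = 4120.0 × ln(4.246) = 4120.0 × 1.4460 ≈ 5957.5 m/s.

Δv ≈ 5960 m/s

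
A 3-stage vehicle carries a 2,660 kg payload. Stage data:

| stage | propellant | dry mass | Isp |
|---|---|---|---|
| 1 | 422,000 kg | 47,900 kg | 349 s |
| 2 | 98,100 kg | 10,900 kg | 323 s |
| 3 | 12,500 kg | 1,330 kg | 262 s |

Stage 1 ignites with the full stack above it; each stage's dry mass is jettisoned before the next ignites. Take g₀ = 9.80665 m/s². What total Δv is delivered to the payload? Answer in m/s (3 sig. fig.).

Δv ≈ 12700 m/s

Ignition mass of stage 1 = 422,000+47,900 + 98,100+10,900 + 12,500+1,330 + 2,660 = 595,390 kg.
Stage 1: m₀ = 595,390 kg, m_f = 595,390 − 422,000 = 173,390 kg; Δv = 349×9.80665×ln(3.434) = 3422.5×1.2337 ≈ 4222 m/s.
Stage 2: m₀ = 125,490 kg, m_f = 125,490 − 98,100 = 27,390 kg; Δv = 323×9.80665×ln(4.582) = 3167.5×1.5220 ≈ 4821 m/s.
Stage 3: m₀ = 16,490 kg, m_f = 16,490 − 12,500 = 3,990 kg; Δv = 262×9.80665×ln(4.133) = 2569.3×1.4190 ≈ 3646 m/s.
Total Δv = 4222 + 4821 + 3646 = 12689 m/s.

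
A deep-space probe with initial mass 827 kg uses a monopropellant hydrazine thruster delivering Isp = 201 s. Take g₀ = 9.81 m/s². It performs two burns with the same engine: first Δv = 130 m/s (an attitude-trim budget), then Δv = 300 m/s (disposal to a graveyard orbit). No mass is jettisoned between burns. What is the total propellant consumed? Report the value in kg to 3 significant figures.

v_e = Isp · g₀ = 201 × 9.81 = 1971.8 m/s.
After the first burn: m = 827 × exp(−130/1971.8) = 827 × 0.93620 = 774.237 kg.
After the second burn: m = 774.237 × exp(−300/1971.8) = 774.237 × 0.85886 = 664.961 kg.
Total propellant = m₀ − m_final = 827 − 664.961 = 162.039 kg.

total propellant consumed ≈ 162 kg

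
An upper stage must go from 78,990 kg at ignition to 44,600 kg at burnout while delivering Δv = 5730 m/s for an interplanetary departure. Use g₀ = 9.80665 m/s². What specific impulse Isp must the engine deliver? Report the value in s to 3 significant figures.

Isp ≈ 1020 s

ln(m₀/m_f) = ln(78990/44600) = ln(1.771) = 0.5716.
By the Tsiolkovsky rocket equation, v_e = Δv / ln(m₀/m_f) = 5730 / 0.5716 = 10024.7 m/s.
Isp = v_e / g₀ = 10024.7 / 9.80665 = 1022.2 s.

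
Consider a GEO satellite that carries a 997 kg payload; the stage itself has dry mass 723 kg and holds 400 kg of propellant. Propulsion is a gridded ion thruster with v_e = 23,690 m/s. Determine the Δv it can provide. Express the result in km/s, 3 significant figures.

m₀ = payload + dry + propellant = 997 + 723 + 400 = 2,120 kg.
m_f = payload + dry = 997 + 723 = 1,720 kg.
Rocket equation: Δv = v_e · ln(m₀/m_f) = 23690.0 × ln(1.233) = 23690.0 × 0.2091 ≈ 4953.4 m/s.

Δv ≈ 4.95 km/s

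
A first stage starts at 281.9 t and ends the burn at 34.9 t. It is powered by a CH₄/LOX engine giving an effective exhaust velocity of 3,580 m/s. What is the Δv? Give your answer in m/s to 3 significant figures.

Δv ≈ 7480 m/s

Using Δv = v_e ln(m₀/m_f): Δv = v_e · ln(m₀/m_f) = 3580.0 × ln(8.077) = 3580.0 × 2.0891 ≈ 7478.9 m/s.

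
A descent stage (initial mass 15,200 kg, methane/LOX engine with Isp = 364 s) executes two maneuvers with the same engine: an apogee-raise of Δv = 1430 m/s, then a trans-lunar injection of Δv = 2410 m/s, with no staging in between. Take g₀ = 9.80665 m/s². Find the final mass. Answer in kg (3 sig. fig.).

final mass ≈ 5180 kg

v_e = Isp · g₀ = 364 × 9.80665 = 3569.6 m/s.
After the first burn: m = 15200 × exp(−1430/3569.6) = 15200 × 0.66992 = 10,182.8 kg.
After the second burn: m = 10,182.8 × exp(−2410/3569.6) = 10,182.8 × 0.50908 = 5,183.86 kg.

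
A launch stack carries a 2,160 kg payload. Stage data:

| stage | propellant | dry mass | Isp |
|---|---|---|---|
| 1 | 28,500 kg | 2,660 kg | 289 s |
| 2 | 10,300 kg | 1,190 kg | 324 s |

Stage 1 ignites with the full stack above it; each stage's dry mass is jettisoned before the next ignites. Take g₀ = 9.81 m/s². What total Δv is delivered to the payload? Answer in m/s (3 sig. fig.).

Ignition mass of stage 1 = 28,500+2,660 + 10,300+1,190 + 2,160 = 44,810 kg.
Stage 1: m₀ = 44,810 kg, m_f = 44,810 − 28,500 = 16,310 kg; Δv = 289×9.81×ln(2.747) = 2835.1×1.0107 ≈ 2865 m/s.
Stage 2: m₀ = 13,650 kg, m_f = 13,650 − 10,300 = 3,350 kg; Δv = 324×9.81×ln(4.075) = 3178.4×1.4048 ≈ 4465 m/s.
Total Δv = 2865 + 4465 = 7330 m/s.

Δv ≈ 7330 m/s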